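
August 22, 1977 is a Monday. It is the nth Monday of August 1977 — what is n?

4th

Day 22 falls in week ⌈22/7⌉ of the month.
Days 1–7 hold the 1st Monday, 8–14 the 2nd, 15–21 the 3rd, 22–28 the 4th, 29–31 the 5th.
22 is in the range for the 4th.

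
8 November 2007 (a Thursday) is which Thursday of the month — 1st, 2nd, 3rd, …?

Day 8 falls in week ⌈8/7⌉ of the month.
Days 1–7 hold the 1st Thursday, 8–14 the 2nd, 15–21 the 3rd, 22–28 the 4th, 29–31 the 5th.
8 is in the range for the 2nd.

2nd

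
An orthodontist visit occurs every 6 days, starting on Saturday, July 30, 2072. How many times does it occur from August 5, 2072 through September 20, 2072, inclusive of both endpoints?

Occurrences land 6·i days after July 30, 2072 for i = 0, 1, 2, …
August 5, 2072 is 6 days after the start; 6 ÷ 6 = 1 remainder 0. First occurrence in the window: #2 on August 5, 2072 (1×6 = 6 days in).
September 20, 2072 is 52 days after the start; 52 ÷ 6 = 8 remainder 4. Last occurrence in the window: #9 on September 16, 2072.
Occurrences #2 through #9: 8 in total.

8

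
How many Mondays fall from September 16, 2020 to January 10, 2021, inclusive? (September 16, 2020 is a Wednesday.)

16

September 16, 2020 is a Wednesday; the first Monday on or after it is September 21, 2020 (5 days later).
From September 21, 2020 to January 10, 2021: 9 + 31 + 30 + 31 + 10 = 111 days (rest of September, October, November, December, January).
111 ÷ 7 = 15 full weeks with remainder 6, so 15 more Mondays after the first → 16.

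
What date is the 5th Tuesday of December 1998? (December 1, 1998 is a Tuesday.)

December 1998 begins on a Tuesday, so the first Tuesday is December 1.
The 5th Tuesday is 4 weeks later: 1 + 28 = 29.

29 December 1998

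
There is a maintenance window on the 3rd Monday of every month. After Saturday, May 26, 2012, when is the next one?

May 2012 starts on a Tuesday; its first Monday is the 7th, so the 3rd Monday is the 21st — May 21, 2012.
That is not after May 26, 2012, so look at June 2012.
June 2012 starts on a Friday; its first Monday is the 4th, so the 3rd Monday is the 18th — June 18, 2012.

June 18, 2012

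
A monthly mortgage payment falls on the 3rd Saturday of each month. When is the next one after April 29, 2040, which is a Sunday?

May 19, 2040

April 2040 starts on a Sunday; its first Saturday is the 7th, so the 3rd Saturday is the 21st — April 21, 2040.
That is not after April 29, 2040, so look at May 2040.
May 2040 starts on a Tuesday; its first Saturday is the 5th, so the 3rd Saturday is the 19th — May 19, 2040.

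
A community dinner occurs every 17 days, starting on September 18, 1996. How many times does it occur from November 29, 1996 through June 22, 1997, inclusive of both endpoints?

Occurrences land 17·i days after September 18, 1996 for i = 0, 1, 2, …
November 29, 1996 is 72 days after the start; 72 ÷ 17 = 4 remainder 4; since the remainder is 4, round up to i = 5. First occurrence in the window: #6 on December 12, 1996 (5×17 = 85 days in).
June 22, 1997 is 277 days after the start; 277 ÷ 17 = 16 remainder 5. Last occurrence in the window: #17 on June 17, 1997.
Occurrences #6 through #17: 12 in total.

12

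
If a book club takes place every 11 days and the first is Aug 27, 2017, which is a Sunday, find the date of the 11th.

The 11th occurrence is 10 intervals after the first: 10 × 11 = 110 days after Aug 27, 2017.
Aug has 31 days — 4 days to the end of Aug leaves 106.
Sep has 30 days (76 left).
Oct has 31 days (45 left).
Nov has 30 days (15 left).
15 days into Dec → Dec 15, 2017.

Dec 15, 2017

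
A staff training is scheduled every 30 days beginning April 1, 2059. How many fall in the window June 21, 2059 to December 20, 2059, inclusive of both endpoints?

Occurrences land 30·i days after April 1, 2059 for i = 0, 1, 2, …
June 21, 2059 is 81 days after the start; 81 ÷ 30 = 2 remainder 21; since the remainder is 21, round up to i = 3. First occurrence in the window: #4 on June 30, 2059 (3×30 = 90 days in).
December 20, 2059 is 263 days after the start; 263 ÷ 30 = 8 remainder 23. Last occurrence in the window: #9 on November 27, 2059.
Occurrences #4 through #9: 6 in total.

6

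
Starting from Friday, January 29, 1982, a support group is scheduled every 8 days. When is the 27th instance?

The 27th occurrence is 26 intervals after the first: 26 × 8 = 208 days after January 29, 1982.
January has 31 days — 2 days to the end of January leaves 206.
February has 28 days (178 left).
March has 31 days (147 left).
April has 30 days (117 left).
May has 31 days (86 left).
June has 30 days (56 left).
July has 31 days (25 left).
25 days into August → August 25, 1982.

August 25, 1982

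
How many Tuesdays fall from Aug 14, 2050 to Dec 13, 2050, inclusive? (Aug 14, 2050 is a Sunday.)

18

Aug 14, 2050 is a Sunday; the first Tuesday on or after it is Aug 16, 2050 (2 days later).
From Aug 16, 2050 to Dec 13, 2050: 15 + 30 + 31 + 30 + 13 = 119 days (rest of Aug, Sep, Oct, Nov, Dec).
119 ÷ 7 = 17 full weeks with remainder 0, so 17 more Tuesdays after the first → 18.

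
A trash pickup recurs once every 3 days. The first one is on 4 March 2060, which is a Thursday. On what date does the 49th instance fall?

The 49th occurrence is 48 intervals after the first: 48 × 3 = 144 days after 4 March 2060.
March has 31 days — 27 days to the end of March leaves 117.
April has 30 days (87 left).
May has 31 days (56 left).
June has 30 days (26 left).
26 days into July → 26 July 2060.

26 July 2060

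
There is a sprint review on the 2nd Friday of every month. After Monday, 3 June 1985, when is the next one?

June 1985 starts on a Saturday; its first Friday is the 7th, so the 2nd Friday is the 14th — 14 June 1985.
14 June 1985 is after 3 June 1985, so that is the next one.

14 June 1985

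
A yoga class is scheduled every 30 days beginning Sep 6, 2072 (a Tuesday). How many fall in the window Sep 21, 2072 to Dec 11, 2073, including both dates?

Occurrences land 30·i days after Sep 6, 2072 for i = 0, 1, 2, …
Sep 21, 2072 is 15 days after the start; 15 ÷ 30 = 0 remainder 15; since the remainder is 15, round up to i = 1. First occurrence in the window: #2 on Oct 6, 2072 (1×30 = 30 days in).
Dec 11, 2073 is 461 days after the start; 461 ÷ 30 = 15 remainder 11. Last occurrence in the window: #16 on Nov 30, 2073.
Occurrences #2 through #16: 15 in total.

15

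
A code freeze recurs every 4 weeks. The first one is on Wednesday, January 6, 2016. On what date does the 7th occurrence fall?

June 22, 2016

The 7th occurrence is 6 intervals after the first: 6 × 28 = 168 days after January 6, 2016.
January has 31 days — 25 days to the end of January leaves 143.
February has 29 days (114 left).
March has 31 days (83 left).
April has 30 days (53 left).
May has 31 days (22 left).
22 days into June → June 22, 2016.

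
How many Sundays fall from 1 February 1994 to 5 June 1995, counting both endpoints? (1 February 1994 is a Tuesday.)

1 February 1994 is a Tuesday; the first Sunday on or after it is 6 February 1994 (5 days later).
From 6 February 1994 to 5 June 1995: 328 + 156 = 484 days (rest of 1994, to 5 June 1995 in 1995).
484 ÷ 7 = 69 full weeks with remainder 1, so 69 more Sundays after the first → 70.

70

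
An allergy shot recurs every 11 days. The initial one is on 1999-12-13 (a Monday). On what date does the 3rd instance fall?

The 3rd occurrence is 2 intervals after the first: 2 × 11 = 22 days after 1999-12-13.
December has 31 days — 18 days to the end of December leaves 4.
4 days into January → 2000-01-04.

2000-01-04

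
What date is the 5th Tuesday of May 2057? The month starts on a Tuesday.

May 2057 begins on a Tuesday, so the first Tuesday is May 1.
The 5th Tuesday is 4 weeks later: 1 + 28 = 29.

May 29, 2057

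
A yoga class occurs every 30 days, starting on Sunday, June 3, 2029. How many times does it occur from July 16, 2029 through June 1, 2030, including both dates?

Occurrences land 30·i days after June 3, 2029 for i = 0, 1, 2, …
July 16, 2029 is 43 days after the start; 43 ÷ 30 = 1 remainder 13; since the remainder is 13, round up to i = 2. First occurrence in the window: #3 on August 2, 2029 (2×30 = 60 days in).
June 1, 2030 is 363 days after the start; 363 ÷ 30 = 12 remainder 3. Last occurrence in the window: #13 on May 29, 2030.
Occurrences #3 through #13: 11 in total.

11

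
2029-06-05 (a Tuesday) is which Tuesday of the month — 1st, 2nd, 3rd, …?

1st

Day 5 falls in week ⌈5/7⌉ of the month.
Days 1–7 hold the 1st Tuesday, 8–14 the 2nd, 15–21 the 3rd, 22–28 the 4th, 29–31 the 5th.
5 is in the range for the 1st.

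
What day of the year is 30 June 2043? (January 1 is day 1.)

Days in months before June: 31 + 28 + 31 + 30 + 31 = 151.
Plus 30 days into June → day 181.

181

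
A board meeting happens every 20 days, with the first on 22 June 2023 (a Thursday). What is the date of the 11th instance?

The 11th occurrence is 10 intervals after the first: 10 × 20 = 200 days after 22 June 2023.
June has 30 days — 8 days to the end of June leaves 192.
July has 31 days (161 left).
August has 31 days (130 left).
September has 30 days (100 left).
October has 31 days (69 left).
November has 30 days (39 left).
December has 31 days (8 left).
8 days into January → 8 January 2024.

8 January 2024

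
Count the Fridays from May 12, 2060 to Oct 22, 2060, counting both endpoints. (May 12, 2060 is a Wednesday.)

May 12, 2060 is a Wednesday; the first Friday on or after it is May 14, 2060 (2 days later).
From May 14, 2060 to Oct 22, 2060: 17 + 30 + 31 + 31 + 30 + 22 = 161 days (rest of May, Jun, Jul, Aug, Sep, Oct).
161 ÷ 7 = 23 full weeks with remainder 0, so 23 more Fridays after the first → 24.

24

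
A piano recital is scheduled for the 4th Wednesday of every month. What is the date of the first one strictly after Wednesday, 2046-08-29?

August 2046 starts on a Wednesday; its first Wednesday is the 1st, so the 4th Wednesday is the 22nd — 2046-08-22.
That is not after 2046-08-29, so look at September 2046.
September 2046 starts on a Saturday; its first Wednesday is the 5th, so the 4th Wednesday is the 26th — 2046-09-26.

2046-09-26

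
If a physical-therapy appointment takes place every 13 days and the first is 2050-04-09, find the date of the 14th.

2050-09-25

The 14th occurrence is 13 intervals after the first: 13 × 13 = 169 days after 2050-04-09.
April has 30 days — 21 days to the end of April leaves 148.
May has 31 days (117 left).
June has 30 days (87 left).
July has 31 days (56 left).
August has 31 days (25 left).
25 days into September → 2050-09-25.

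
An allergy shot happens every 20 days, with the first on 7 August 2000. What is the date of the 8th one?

25 December 2000

The 8th occurrence is 7 intervals after the first: 7 × 20 = 140 days after 7 August 2000.
August has 31 days — 24 days to the end of August leaves 116.
September has 30 days (86 left).
October has 31 days (55 left).
November has 30 days (25 left).
25 days into December → 25 December 2000.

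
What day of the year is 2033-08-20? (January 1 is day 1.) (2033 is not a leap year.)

232

Days in months before August: 31 + 28 + 31 + 30 + 31 + 30 + 31 = 212.
Plus 20 days into August → day 232.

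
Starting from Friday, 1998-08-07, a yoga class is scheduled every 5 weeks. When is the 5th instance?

The 5th occurrence is 4 intervals after the first: 4 × 35 = 140 days after 1998-08-07.
August has 31 days — 24 days to the end of August leaves 116.
September has 30 days (86 left).
October has 31 days (55 left).
November has 30 days (25 left).
25 days into December → 1998-12-25.

1998-12-25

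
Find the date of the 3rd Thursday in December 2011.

2011-12-15

December 2011 begins on a Thursday, so the first Thursday is December 1.
The 3rd Thursday is 2 weeks later: 1 + 14 = 15.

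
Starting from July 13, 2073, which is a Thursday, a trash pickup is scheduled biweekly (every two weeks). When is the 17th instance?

February 22, 2074

The 17th occurrence is 16 intervals after the first: 16 × 14 = 224 days after July 13, 2073.
July has 31 days — 18 days to the end of July leaves 206.
August has 31 days (175 left).
September has 30 days (145 left).
October has 31 days (114 left).
November has 30 days (84 left).
December has 31 days (53 left).
January has 31 days (22 left).
22 days into February → February 22, 2074.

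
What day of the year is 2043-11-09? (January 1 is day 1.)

Days in months before November: 31 + 28 + 31 + 30 + 31 + 30 + 31 + 31 + 30 + 31 = 304.
Plus 9 days into November → day 313.

313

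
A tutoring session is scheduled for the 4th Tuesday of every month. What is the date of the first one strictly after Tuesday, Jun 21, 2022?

Jun 2022 starts on a Wednesday; its first Tuesday is the 7th, so the 4th Tuesday is the 28th — Jun 28, 2022.
Jun 28, 2022 is after Jun 21, 2022, so that is the next one.

Jun 28, 2022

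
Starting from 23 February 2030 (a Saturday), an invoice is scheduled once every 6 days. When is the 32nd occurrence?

The 32nd occurrence is 31 intervals after the first: 31 × 6 = 186 days after 23 February 2030.
February has 28 days — 5 days to the end of February leaves 181.
March has 31 days (150 left).
April has 30 days (120 left).
May has 31 days (89 left).
June has 30 days (59 left).
July has 31 days (28 left).
28 days into August → 28 August 2030.

28 August 2030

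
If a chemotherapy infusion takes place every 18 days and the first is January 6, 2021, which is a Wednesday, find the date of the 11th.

The 11th occurrence is 10 intervals after the first: 10 × 18 = 180 days after January 6, 2021.
January has 31 days — 25 days to the end of January leaves 155.
February has 28 days (127 left).
March has 31 days (96 left).
April has 30 days (66 left).
May has 31 days (35 left).
June has 30 days (5 left).
5 days into July → July 5, 2021.

July 5, 2021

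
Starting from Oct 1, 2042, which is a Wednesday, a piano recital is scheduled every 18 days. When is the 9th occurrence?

The 9th occurrence is 8 intervals after the first: 8 × 18 = 144 days after Oct 1, 2042.
Oct has 31 days — 30 days to the end of Oct leaves 114.
Nov has 30 days (84 left).
Dec has 31 days (53 left).
Jan has 31 days (22 left).
22 days into Feb → Feb 22, 2043.

Feb 22, 2043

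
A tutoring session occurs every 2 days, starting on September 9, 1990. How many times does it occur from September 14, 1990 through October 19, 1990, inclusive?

18

Occurrences land 2·i days after September 9, 1990 for i = 0, 1, 2, …
September 14, 1990 is 5 days after the start; 5 ÷ 2 = 2 remainder 1; since the remainder is 1, round up to i = 3. First occurrence in the window: #4 on September 15, 1990 (3×2 = 6 days in).
October 19, 1990 is 40 days after the start; 40 ÷ 2 = 20 remainder 0. Last occurrence in the window: #21 on October 19, 1990.
Occurrences #4 through #21: 18 in total.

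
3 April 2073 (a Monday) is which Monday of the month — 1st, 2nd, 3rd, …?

Day 3 falls in week ⌈3/7⌉ of the month.
Days 1–7 hold the 1st Monday, 8–14 the 2nd, 15–21 the 3rd, 22–28 the 4th, 29–31 the 5th.
3 is in the range for the 1st.

1st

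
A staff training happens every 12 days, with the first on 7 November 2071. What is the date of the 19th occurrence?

10 June 2072

The 19th occurrence is 18 intervals after the first: 18 × 12 = 216 days after 7 November 2071.
November has 30 days — 23 days to the end of November leaves 193.
December has 31 days (162 left).
January has 31 days (131 left).
February has 29 days (102 left).
March has 31 days (71 left).
April has 30 days (41 left).
May has 31 days (10 left).
10 days into June → 10 June 2072.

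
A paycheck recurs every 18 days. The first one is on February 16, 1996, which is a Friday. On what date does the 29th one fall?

July 4, 1997

The 29th occurrence is 28 intervals after the first: 28 × 18 = 504 days after February 16, 1996.
February has 29 days — 13 days to the end of February leaves 491.
From end of February to end of 1996 is 306 days (185 left).
January has 31 days (154 left).
February has 28 days (126 left).
March has 31 days (95 left).
April has 30 days (65 left).
May has 31 days (34 left).
June has 30 days (4 left).
4 days into July → July 4, 1997.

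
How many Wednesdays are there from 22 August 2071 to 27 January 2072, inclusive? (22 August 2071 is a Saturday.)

23

22 August 2071 is a Saturday; the first Wednesday on or after it is 26 August 2071 (4 days later).
From 26 August 2071 to 27 January 2072: 5 + 30 + 31 + 30 + 31 + 27 = 154 days (rest of August, September, October, November, December, January).
154 ÷ 7 = 22 full weeks with remainder 0, so 22 more Wednesdays after the first → 23.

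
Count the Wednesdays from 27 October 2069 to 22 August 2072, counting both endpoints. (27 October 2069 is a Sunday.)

147

27 October 2069 is a Sunday; the first Wednesday on or after it is 30 October 2069 (3 days later).
From 30 October 2069 to 22 August 2072: 62 + 365 + 365 + 235 = 1027 days (rest of 2069, 2070, 2071, to 22 August 2072 in 2072).
1027 ÷ 7 = 146 full weeks with remainder 5, so 146 more Wednesdays after the first → 147.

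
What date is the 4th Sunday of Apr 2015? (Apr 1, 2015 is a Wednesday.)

Apr 26, 2015

Apr 2015 begins on a Wednesday, so the first Sunday is Apr 5 (4 days later).
The 4th Sunday is 3 weeks later: 5 + 21 = 26.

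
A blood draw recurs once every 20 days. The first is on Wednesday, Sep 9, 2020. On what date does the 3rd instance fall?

The 3rd occurrence is 2 intervals after the first: 2 × 20 = 40 days after Sep 9, 2020.
Sep has 30 days — 21 days to the end of Sep leaves 19.
19 days into Oct → Oct 19, 2020.

Oct 19, 2020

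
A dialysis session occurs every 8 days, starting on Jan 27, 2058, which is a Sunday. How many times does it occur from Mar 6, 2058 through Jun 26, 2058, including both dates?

Occurrences land 8·i days after Jan 27, 2058 for i = 0, 1, 2, …
Mar 6, 2058 is 38 days after the start; 38 ÷ 8 = 4 remainder 6; since the remainder is 6, round up to i = 5. First occurrence in the window: #6 on Mar 8, 2058 (5×8 = 40 days in).
Jun 26, 2058 is 150 days after the start; 150 ÷ 8 = 18 remainder 6. Last occurrence in the window: #19 on Jun 20, 2058.
Occurrences #6 through #19: 14 in total.

14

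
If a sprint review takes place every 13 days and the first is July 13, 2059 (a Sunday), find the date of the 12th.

The 12th occurrence is 11 intervals after the first: 11 × 13 = 143 days after July 13, 2059.
July has 31 days — 18 days to the end of July leaves 125.
August has 31 days (94 left).
September has 30 days (64 left).
October has 31 days (33 left).
November has 30 days (3 left).
3 days into December → December 3, 2059.

December 3, 2059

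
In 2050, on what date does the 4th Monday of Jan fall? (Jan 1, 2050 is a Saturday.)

Jan 24, 2050

Jan 2050 begins on a Saturday, so the first Monday is Jan 3 (2 days later).
The 4th Monday is 3 weeks later: 3 + 21 = 24.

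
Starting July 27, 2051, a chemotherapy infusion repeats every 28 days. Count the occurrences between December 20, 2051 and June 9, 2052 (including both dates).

Occurrences land 28·i days after July 27, 2051 for i = 0, 1, 2, …
December 20, 2051 is 146 days after the start; 146 ÷ 28 = 5 remainder 6; since the remainder is 6, round up to i = 6. First occurrence in the window: #7 on January 11, 2052 (6×28 = 168 days in).
June 9, 2052 is 318 days after the start; 318 ÷ 28 = 11 remainder 10. Last occurrence in the window: #12 on May 30, 2052.
Occurrences #7 through #12: 6 in total.

6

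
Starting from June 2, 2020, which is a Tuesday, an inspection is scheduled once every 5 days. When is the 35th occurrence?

The 35th occurrence is 34 intervals after the first: 34 × 5 = 170 days after June 2, 2020.
June has 30 days — 28 days to the end of June leaves 142.
July has 31 days (111 left).
August has 31 days (80 left).
September has 30 days (50 left).
October has 31 days (19 left).
19 days into November → November 19, 2020.

November 19, 2020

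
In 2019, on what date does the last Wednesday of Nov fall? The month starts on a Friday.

Nov 2019 begins on a Friday, so the first Wednesday is Nov 6 (5 days later).
Nov 2019 has 30 days. Adding weeks: 6, 13, 20, 27 — the last one ≤ 30 is the 27th.

Nov 27, 2019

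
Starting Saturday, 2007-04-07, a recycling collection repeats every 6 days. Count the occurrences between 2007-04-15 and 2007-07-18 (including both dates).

Occurrences land 6·i days after 2007-04-07 for i = 0, 1, 2, …
2007-04-15 is 8 days after the start; 8 ÷ 6 = 1 remainder 2; since the remainder is 2, round up to i = 2. First occurrence in the window: #3 on 2007-04-19 (2×6 = 12 days in).
2007-07-18 is 102 days after the start; 102 ÷ 6 = 17 remainder 0. Last occurrence in the window: #18 on 2007-07-18.
Occurrences #3 through #18: 16 in total.

16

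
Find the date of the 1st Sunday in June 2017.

June 4, 2017

June 2017 begins on a Thursday, so the first Sunday is June 4 (3 days later).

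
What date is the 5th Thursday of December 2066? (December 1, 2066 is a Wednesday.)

2066-12-30

December 2066 begins on a Wednesday, so the first Thursday is December 2 (1 day later).
The 5th Thursday is 4 weeks later: 2 + 28 = 30.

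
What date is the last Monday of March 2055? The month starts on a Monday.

March 2055 begins on a Monday, so the first Monday is March 1.
March 2055 has 31 days. Adding weeks: 1, 8, 15, 22, 29 — the last one ≤ 31 is the 29th.

March 29, 2055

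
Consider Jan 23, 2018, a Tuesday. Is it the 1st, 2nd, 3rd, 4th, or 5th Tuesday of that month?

4th

Day 23 falls in week ⌈23/7⌉ of the month.
Days 1–7 hold the 1st Tuesday, 8–14 the 2nd, 15–21 the 3rd, 22–28 the 4th, 29–31 the 5th.
23 is in the range for the 4th.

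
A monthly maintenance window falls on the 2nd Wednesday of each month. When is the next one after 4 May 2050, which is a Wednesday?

11 May 2050

May 2050 starts on a Sunday; its first Wednesday is the 4th, so the 2nd Wednesday is the 11th — 11 May 2050.
11 May 2050 is after 4 May 2050, so that is the next one.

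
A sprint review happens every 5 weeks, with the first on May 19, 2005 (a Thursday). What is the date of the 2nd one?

Jun 23, 2005

The 2nd occurrence is 1 interval after the first: 1 × 35 = 35 days after May 19, 2005.
May has 31 days — 12 days to the end of May leaves 23.
23 days into Jun → Jun 23, 2005.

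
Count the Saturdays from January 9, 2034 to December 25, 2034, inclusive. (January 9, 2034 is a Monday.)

50

January 9, 2034 is a Monday; the first Saturday on or after it is January 14, 2034 (5 days later).
From January 14, 2034 to December 25, 2034: 17 + 28 + 31 + 30 + 31 + 30 + 31 + 31 + 30 + 31 + 30 + 25 = 345 days (rest of January, February, March, April, May, June, July, August, September, October, November, December).
345 ÷ 7 = 49 full weeks with remainder 2, so 49 more Saturdays after the first → 50.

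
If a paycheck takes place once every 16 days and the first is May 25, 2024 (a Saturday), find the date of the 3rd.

The 3rd occurrence is 2 intervals after the first: 2 × 16 = 32 days after May 25, 2024.
May has 31 days — 6 days to the end of May leaves 26.
26 days into Jun → Jun 26, 2024.

Jun 26, 2024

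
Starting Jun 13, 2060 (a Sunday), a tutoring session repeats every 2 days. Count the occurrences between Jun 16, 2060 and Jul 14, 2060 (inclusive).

14

Occurrences land 2·i days after Jun 13, 2060 for i = 0, 1, 2, …
Jun 16, 2060 is 3 days after the start; 3 ÷ 2 = 1 remainder 1; since the remainder is 1, round up to i = 2. First occurrence in the window: #3 on Jun 17, 2060 (2×2 = 4 days in).
Jul 14, 2060 is 31 days after the start; 31 ÷ 2 = 15 remainder 1. Last occurrence in the window: #16 on Jul 13, 2060.
Occurrences #3 through #16: 14 in total.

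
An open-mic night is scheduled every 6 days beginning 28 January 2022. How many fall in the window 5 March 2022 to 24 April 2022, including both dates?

Occurrences land 6·i days after 28 January 2022 for i = 0, 1, 2, …
5 March 2022 is 36 days after the start; 36 ÷ 6 = 6 remainder 0. First occurrence in the window: #7 on 5 March 2022 (6×6 = 36 days in).
24 April 2022 is 86 days after the start; 86 ÷ 6 = 14 remainder 2. Last occurrence in the window: #15 on 22 April 2022.
Occurrences #7 through #15: 9 in total.

9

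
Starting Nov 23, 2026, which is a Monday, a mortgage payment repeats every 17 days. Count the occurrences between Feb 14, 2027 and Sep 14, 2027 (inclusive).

13

Occurrences land 17·i days after Nov 23, 2026 for i = 0, 1, 2, …
Feb 14, 2027 is 83 days after the start; 83 ÷ 17 = 4 remainder 15; since the remainder is 15, round up to i = 5. First occurrence in the window: #6 on Feb 16, 2027 (5×17 = 85 days in).
Sep 14, 2027 is 295 days after the start; 295 ÷ 17 = 17 remainder 6. Last occurrence in the window: #18 on Sep 8, 2027.
Occurrences #6 through #18: 13 in total.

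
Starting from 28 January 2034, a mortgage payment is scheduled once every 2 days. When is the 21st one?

9 March 2034

The 21st occurrence is 20 intervals after the first: 20 × 2 = 40 days after 28 January 2034.
January has 31 days — 3 days to the end of January leaves 37.
February has 28 days (9 left).
9 days into March → 9 March 2034.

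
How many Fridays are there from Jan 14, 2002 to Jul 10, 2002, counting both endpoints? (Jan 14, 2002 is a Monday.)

25

Jan 14, 2002 is a Monday; the first Friday on or after it is Jan 18, 2002 (4 days later).
From Jan 18, 2002 to Jul 10, 2002: 13 + 28 + 31 + 30 + 31 + 30 + 10 = 173 days (rest of Jan, Feb, Mar, Apr, May, Jun, Jul).
173 ÷ 7 = 24 full weeks with remainder 5, so 24 more Fridays after the first → 25.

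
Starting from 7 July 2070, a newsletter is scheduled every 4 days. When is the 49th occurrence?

15 January 2071

The 49th occurrence is 48 intervals after the first: 48 × 4 = 192 days after 7 July 2070.
July has 31 days — 24 days to the end of July leaves 168.
August has 31 days (137 left).
September has 30 days (107 left).
October has 31 days (76 left).
November has 30 days (46 left).
December has 31 days (15 left).
15 days into January → 15 January 2071.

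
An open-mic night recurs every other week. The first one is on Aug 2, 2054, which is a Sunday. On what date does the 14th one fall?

Jan 31, 2055

The 14th occurrence is 13 intervals after the first: 13 × 14 = 182 days after Aug 2, 2054.
Aug has 31 days — 29 days to the end of Aug leaves 153.
Sep has 30 days (123 left).
Oct has 31 days (92 left).
Nov has 30 days (62 left).
Dec has 31 days (31 left).
31 days into Jan → Jan 31, 2055.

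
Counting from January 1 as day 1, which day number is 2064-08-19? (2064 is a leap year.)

Days in months before August: 31 + 29 + 31 + 30 + 31 + 30 + 31 = 213.
Plus 19 days into August → day 232.

232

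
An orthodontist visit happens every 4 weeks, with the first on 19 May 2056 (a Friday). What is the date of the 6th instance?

6 October 2056

The 6th occurrence is 5 intervals after the first: 5 × 28 = 140 days after 19 May 2056.
May has 31 days — 12 days to the end of May leaves 128.
June has 30 days (98 left).
July has 31 days (67 left).
August has 31 days (36 left).
September has 30 days (6 left).
6 days into October → 6 October 2056.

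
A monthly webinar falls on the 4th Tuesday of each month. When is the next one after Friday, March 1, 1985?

March 1985 starts on a Friday; its first Tuesday is the 5th, so the 4th Tuesday is the 26th — March 26, 1985.
March 26, 1985 is after March 1, 1985, so that is the next one.

March 26, 1985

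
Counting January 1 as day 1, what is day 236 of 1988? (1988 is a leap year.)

23 August 1988

January has 31 days (236 − 31 = 205 remain).
February has 29 days (205 − 29 = 176 remain).
March has 31 days (176 − 31 = 145 remain).
April has 30 days (145 − 30 = 115 remain).
May has 31 days (115 − 31 = 84 remain).
June has 30 days (84 − 30 = 54 remain).
July has 31 days (54 − 31 = 23 remain).
23 into August → August 23.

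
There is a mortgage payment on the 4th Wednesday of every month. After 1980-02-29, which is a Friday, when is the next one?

1980-03-26

February 1980 starts on a Friday; its first Wednesday is the 6th, so the 4th Wednesday is the 27th — 1980-02-27.
That is not after 1980-02-29, so look at March 1980.
March 1980 starts on a Saturday; its first Wednesday is the 5th, so the 4th Wednesday is the 26th — 1980-03-26.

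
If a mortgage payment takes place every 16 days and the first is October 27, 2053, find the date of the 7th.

January 31, 2054

The 7th occurrence is 6 intervals after the first: 6 × 16 = 96 days after October 27, 2053.
October has 31 days — 4 days to the end of October leaves 92.
November has 30 days (62 left).
December has 31 days (31 left).
31 days into January → January 31, 2054.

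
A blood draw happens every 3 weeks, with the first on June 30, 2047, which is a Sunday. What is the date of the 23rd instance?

The 23rd occurrence is 22 intervals after the first: 22 × 21 = 462 days after June 30, 2047.
June has 30 days — 0 days to the end of June leaves 462.
From end of June to end of 2047 is 184 days (278 left).
January has 31 days (247 left).
February has 29 days (218 left).
March has 31 days (187 left).
April has 30 days (157 left).
May has 31 days (126 left).
June has 30 days (96 left).
July has 31 days (65 left).
August has 31 days (34 left).
September has 30 days (4 left).
4 days into October → October 4, 2048.

October 4, 2048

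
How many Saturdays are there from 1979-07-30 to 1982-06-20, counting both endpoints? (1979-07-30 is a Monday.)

1979-07-30 is a Monday; the first Saturday on or after it is 1979-08-04 (5 days later).
From 1979-08-04 to 1982-06-20: 149 + 366 + 365 + 171 = 1051 days (rest of 1979, 1980, 1981, to 1982-06-20 in 1982).
1051 ÷ 7 = 150 full weeks with remainder 1, so 150 more Saturdays after the first → 151.

151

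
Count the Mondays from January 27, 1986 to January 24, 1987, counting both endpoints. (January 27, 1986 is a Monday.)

52

January 27, 1986 is a Monday; the first Monday on or after it is January 27, 1986.
From January 27, 1986 to January 24, 1987: 338 + 24 = 362 days (rest of 1986, to January 24, 1987 in 1987).
362 ÷ 7 = 51 full weeks with remainder 5, so 51 more Mondays after the first → 52.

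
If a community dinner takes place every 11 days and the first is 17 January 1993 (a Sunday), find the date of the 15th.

20 June 1993

The 15th occurrence is 14 intervals after the first: 14 × 11 = 154 days after 17 January 1993.
January has 31 days — 14 days to the end of January leaves 140.
February has 28 days (112 left).
March has 31 days (81 left).
April has 30 days (51 left).
May has 31 days (20 left).
20 days into June → 20 June 1993.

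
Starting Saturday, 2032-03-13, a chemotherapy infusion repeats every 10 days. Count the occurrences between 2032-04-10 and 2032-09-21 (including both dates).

Occurrences land 10·i days after 2032-03-13 for i = 0, 1, 2, …
2032-04-10 is 28 days after the start; 28 ÷ 10 = 2 remainder 8; since the remainder is 8, round up to i = 3. First occurrence in the window: #4 on 2032-04-12 (3×10 = 30 days in).
2032-09-21 is 192 days after the start; 192 ÷ 10 = 19 remainder 2. Last occurrence in the window: #20 on 2032-09-19.
Occurrences #4 through #20: 17 in total.

17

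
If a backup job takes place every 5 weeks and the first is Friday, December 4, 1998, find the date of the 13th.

The 13th occurrence is 12 intervals after the first: 12 × 35 = 420 days after December 4, 1998.
December has 31 days — 27 days to the end of December leaves 393.
January has 31 days (362 left).
February has 28 days (334 left).
March has 31 days (303 left).
April has 30 days (273 left).
May has 31 days (242 left).
June has 30 days (212 left).
July has 31 days (181 left).
August has 31 days (150 left).
September has 30 days (120 left).
October has 31 days (89 left).
November has 30 days (59 left).
December has 31 days (28 left).
28 days into January → January 28, 2000.

January 28, 2000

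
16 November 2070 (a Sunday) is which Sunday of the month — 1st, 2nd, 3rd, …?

3rd

Day 16 falls in week ⌈16/7⌉ of the month.
Days 1–7 hold the 1st Sunday, 8–14 the 2nd, 15–21 the 3rd, 22–28 the 4th, 29–31 the 5th.
16 is in the range for the 3rd.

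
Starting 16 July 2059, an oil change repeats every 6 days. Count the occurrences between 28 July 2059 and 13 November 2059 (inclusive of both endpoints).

Occurrences land 6·i days after 16 July 2059 for i = 0, 1, 2, …
28 July 2059 is 12 days after the start; 12 ÷ 6 = 2 remainder 0. First occurrence in the window: #3 on 28 July 2059 (2×6 = 12 days in).
13 November 2059 is 120 days after the start; 120 ÷ 6 = 20 remainder 0. Last occurrence in the window: #21 on 13 November 2059.
Occurrences #3 through #21: 19 in total.

19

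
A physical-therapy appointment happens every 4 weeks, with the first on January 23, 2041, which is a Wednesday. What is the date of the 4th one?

The 4th occurrence is 3 intervals after the first: 3 × 28 = 84 days after January 23, 2041.
January has 31 days — 8 days to the end of January leaves 76.
February has 28 days (48 left).
March has 31 days (17 left).
17 days into April → April 17, 2041.

April 17, 2041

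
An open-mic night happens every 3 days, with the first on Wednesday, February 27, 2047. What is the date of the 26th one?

May 13, 2047

The 26th occurrence is 25 intervals after the first: 25 × 3 = 75 days after February 27, 2047.
February has 28 days — 1 day to the end of February leaves 74.
March has 31 days (43 left).
April has 30 days (13 left).
13 days into May → May 13, 2047.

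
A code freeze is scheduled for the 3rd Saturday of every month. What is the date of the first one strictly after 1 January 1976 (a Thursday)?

January 1976 starts on a Thursday; its first Saturday is the 3rd, so the 3rd Saturday is the 17th — 17 January 1976.
17 January 1976 is after 1 January 1976, so that is the next one.

17 January 1976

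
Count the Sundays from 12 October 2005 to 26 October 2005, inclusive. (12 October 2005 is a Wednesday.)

12 October 2005 is a Wednesday; the first Sunday on or after it is 16 October 2005 (4 days later).
From 16 October 2005 to 26 October 2005 is 26 − 16 = 10 days.
10 ÷ 7 = 1 full weeks with remainder 3, so 1 more Sundays after the first → 2.

2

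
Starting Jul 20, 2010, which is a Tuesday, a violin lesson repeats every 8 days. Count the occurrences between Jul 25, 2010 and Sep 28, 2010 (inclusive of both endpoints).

Occurrences land 8·i days after Jul 20, 2010 for i = 0, 1, 2, …
Jul 25, 2010 is 5 days after the start; 5 ÷ 8 = 0 remainder 5; since the remainder is 5, round up to i = 1. First occurrence in the window: #2 on Jul 28, 2010 (1×8 = 8 days in).
Sep 28, 2010 is 70 days after the start; 70 ÷ 8 = 8 remainder 6. Last occurrence in the window: #9 on Sep 22, 2010.
Occurrences #2 through #9: 8 in total.

8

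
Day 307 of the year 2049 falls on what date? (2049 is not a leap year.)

January has 31 days (307 − 31 = 276 remain).
February has 28 days (276 − 28 = 248 remain).
March has 31 days (248 − 31 = 217 remain).
April has 30 days (217 − 30 = 187 remain).
May has 31 days (187 − 31 = 156 remain).
June has 30 days (156 − 30 = 126 remain).
July has 31 days (126 − 31 = 95 remain).
August has 31 days (95 − 31 = 64 remain).
September has 30 days (64 − 30 = 34 remain).
October has 31 days (34 − 31 = 3 remain).
3 into November → November 3.

November 3, 2049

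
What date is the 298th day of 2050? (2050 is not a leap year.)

January has 31 days (298 − 31 = 267 remain).
February has 28 days (267 − 28 = 239 remain).
March has 31 days (239 − 31 = 208 remain).
April has 30 days (208 − 30 = 178 remain).
May has 31 days (178 − 31 = 147 remain).
June has 30 days (147 − 30 = 117 remain).
July has 31 days (117 − 31 = 86 remain).
August has 31 days (86 − 31 = 55 remain).
September has 30 days (55 − 30 = 25 remain).
25 into October → October 25.

25 October 2050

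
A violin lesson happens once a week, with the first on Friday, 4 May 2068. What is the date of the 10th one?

6 July 2068

The 10th occurrence is 9 intervals after the first: 9 × 7 = 63 days after 4 May 2068.
May has 31 days — 27 days to the end of May leaves 36.
June has 30 days (6 left).
6 days into July → 6 July 2068.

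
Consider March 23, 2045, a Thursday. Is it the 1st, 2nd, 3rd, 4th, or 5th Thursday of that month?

4th

Day 23 falls in week ⌈23/7⌉ of the month.
Days 1–7 hold the 1st Thursday, 8–14 the 2nd, 15–21 the 3rd, 22–28 the 4th, 29–31 the 5th.
23 is in the range for the 4th.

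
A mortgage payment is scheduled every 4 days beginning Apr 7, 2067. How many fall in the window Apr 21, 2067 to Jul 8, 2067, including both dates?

20

Occurrences land 4·i days after Apr 7, 2067 for i = 0, 1, 2, …
Apr 21, 2067 is 14 days after the start; 14 ÷ 4 = 3 remainder 2; since the remainder is 2, round up to i = 4. First occurrence in the window: #5 on Apr 23, 2067 (4×4 = 16 days in).
Jul 8, 2067 is 92 days after the start; 92 ÷ 4 = 23 remainder 0. Last occurrence in the window: #24 on Jul 8, 2067.
Occurrences #5 through #24: 20 in total.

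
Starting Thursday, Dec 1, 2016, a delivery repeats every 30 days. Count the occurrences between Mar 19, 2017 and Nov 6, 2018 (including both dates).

20

Occurrences land 30·i days after Dec 1, 2016 for i = 0, 1, 2, …
Mar 19, 2017 is 108 days after the start; 108 ÷ 30 = 3 remainder 18; since the remainder is 18, round up to i = 4. First occurrence in the window: #5 on Mar 31, 2017 (4×30 = 120 days in).
Nov 6, 2018 is 705 days after the start; 705 ÷ 30 = 23 remainder 15. Last occurrence in the window: #24 on Oct 22, 2018.
Occurrences #5 through #24: 20 in total.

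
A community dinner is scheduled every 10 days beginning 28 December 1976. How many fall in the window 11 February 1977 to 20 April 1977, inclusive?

7

Occurrences land 10·i days after 28 December 1976 for i = 0, 1, 2, …
11 February 1977 is 45 days after the start; 45 ÷ 10 = 4 remainder 5; since the remainder is 5, round up to i = 5. First occurrence in the window: #6 on 16 February 1977 (5×10 = 50 days in).
20 April 1977 is 113 days after the start; 113 ÷ 10 = 11 remainder 3. Last occurrence in the window: #12 on 17 April 1977.
Occurrences #6 through #12: 7 in total.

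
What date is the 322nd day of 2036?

November 17, 2036

January has 31 days (322 − 31 = 291 remain).
February has 29 days (291 − 29 = 262 remain).
March has 31 days (262 − 31 = 231 remain).
April has 30 days (231 − 30 = 201 remain).
May has 31 days (201 − 31 = 170 remain).
June has 30 days (170 − 30 = 140 remain).
July has 31 days (140 − 31 = 109 remain).
August has 31 days (109 − 31 = 78 remain).
September has 30 days (78 − 30 = 48 remain).
October has 31 days (48 − 31 = 17 remain).
17 into November → November 17.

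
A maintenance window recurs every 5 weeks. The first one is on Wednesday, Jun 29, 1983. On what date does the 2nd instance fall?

Aug 3, 1983

The 2nd occurrence is 1 interval after the first: 1 × 35 = 35 days after Jun 29, 1983.
Jun has 30 days — 1 day to the end of Jun leaves 34.
Jul has 31 days (3 left).
3 days into Aug → Aug 3, 1983.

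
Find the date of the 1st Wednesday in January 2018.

The first Wednesday of January 2018 is January 3.

January 3, 2018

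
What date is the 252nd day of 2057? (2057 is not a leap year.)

Jan has 31 days (252 − 31 = 221 remain).
Feb has 28 days (221 − 28 = 193 remain).
Mar has 31 days (193 − 31 = 162 remain).
Apr has 30 days (162 − 30 = 132 remain).
May has 31 days (132 − 31 = 101 remain).
Jun has 30 days (101 − 30 = 71 remain).
Jul has 31 days (71 − 31 = 40 remain).
Aug has 31 days (40 − 31 = 9 remain).
9 into Sep → Sep 9.

Sep 9, 2057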